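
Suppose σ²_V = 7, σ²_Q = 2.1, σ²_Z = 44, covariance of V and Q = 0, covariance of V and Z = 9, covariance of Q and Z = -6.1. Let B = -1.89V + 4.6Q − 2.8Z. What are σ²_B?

σ²_B = a²·σ²_V + b²·σ²_Q + c²·σ²_Z + 2ab·covariance of V and Q + 2ac·covariance of V and Z + 2bc·covariance of Q and Z, with a = -1.89, b = 4.6, c = -2.8.
= 25.0047 + 44.436 + 344.96 + 0 + 95.256 + 157.136
= 666.7927.

σ²_B = 666.7927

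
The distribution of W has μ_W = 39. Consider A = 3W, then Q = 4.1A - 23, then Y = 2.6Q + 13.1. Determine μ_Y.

μ_Y = 1200.52

μ_A = 3·39 = 117.
μ_Q = 4.1·117 + (-23) = 456.7.
μ_Y = 2.6·456.7 + 13.1 = 1200.52.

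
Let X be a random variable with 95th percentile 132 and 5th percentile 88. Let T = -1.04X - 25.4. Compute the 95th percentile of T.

95th percentile of T = -116.92

Since a = -1.04 < 0 the transformation is decreasing, reversing order: the 95th percentile of T corresponds to the 5th percentile of X.
So P_{95}(T) = a·P_{5}(X) + b = (-1.04)·88 + (-25.4) = -116.92.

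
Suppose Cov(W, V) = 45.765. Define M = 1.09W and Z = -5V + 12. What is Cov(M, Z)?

Cov(M, Z) = -249.41925

Cov(M, Z) = a·c·Cov(W, V) = 1.09·(-5)·45.765 = -249.41925. Additive constants drop out.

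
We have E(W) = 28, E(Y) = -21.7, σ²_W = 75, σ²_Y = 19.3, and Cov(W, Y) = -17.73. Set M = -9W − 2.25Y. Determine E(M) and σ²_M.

E(M) = -203.175, σ²_M = 5454.64125

E(M) = (-9)·E(W) + (-2.25)·E(Y) = (-9)·28 + (-2.25)·(-21.7) = -203.175.
σ²_M = a²·σ²_W + b²·σ²_Y + 2ab·Cov(W, Y) with a = -9, b = -2.25.
= (-9)²·75 + (-2.25)²·19.3 + 2·(-9)·(-2.25)·(-17.73)
= 6075 + 97.70625 + (-718.065) = 5454.64125.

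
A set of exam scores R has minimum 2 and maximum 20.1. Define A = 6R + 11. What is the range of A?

Range(A) = 108.6

Range of R = 20.1 − 2 = 18.1.
Range(A) = |a|·Range(R) = |6|·18.1 = 108.6.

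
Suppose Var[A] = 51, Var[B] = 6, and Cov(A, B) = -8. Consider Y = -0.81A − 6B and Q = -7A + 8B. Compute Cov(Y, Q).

Cov(Y, Q) = -282.99

By bilinearity, Cov(Y, Q) = ac·Var[A] + bd·Var[B] + (ad+bc)·Cov(A, B), with a=-0.81, b=-6, c=-7, d=8.
ac·Var[A] = (-0.81)·(-7)·51 = 289.17
bd·Var[B] = (-6)·8·6 = -288
(ad+bc)·Cov(A, B) = (35.52)·(-8) = -284.16
Cov(Y, Q) = 289.17 + (-288) + (-284.16) = -282.99.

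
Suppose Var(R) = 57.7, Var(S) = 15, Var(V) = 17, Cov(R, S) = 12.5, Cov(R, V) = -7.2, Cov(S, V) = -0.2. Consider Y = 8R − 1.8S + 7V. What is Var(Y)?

Var(Y) = 3413.04

Var(Y) = a²·Var(R) + b²·Var(S) + c²·Var(V) + 2ab·Cov(R, S) + 2ac·Cov(R, V) + 2bc·Cov(S, V), with a = 8, b = -1.8, c = 7.
= 3692.8 + 48.6 + 833 + (-360) + (-806.4) + 5.04
= 3413.04.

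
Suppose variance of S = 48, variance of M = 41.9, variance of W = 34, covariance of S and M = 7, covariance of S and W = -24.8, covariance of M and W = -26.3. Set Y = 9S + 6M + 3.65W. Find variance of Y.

variance of Y = a²·variance of S + b²·variance of M + c²·variance of W + 2ab·covariance of S and M + 2ac·covariance of S and W + 2bc·covariance of M and W, with a = 9, b = 6, c = 3.65.
= 3888 + 1508.4 + 452.965 + 756 + (-1629.36) + (-1151.94)
= 3824.065.

variance of Y = 3824.065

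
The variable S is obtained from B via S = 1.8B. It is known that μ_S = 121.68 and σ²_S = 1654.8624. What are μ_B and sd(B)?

μ_B = 67.6, sd(B) = 22.6

From S = 1.8B: μ_S = a·μ_B + b, so μ_B = (μ_S − b)/a = (121.68 − 0)/1.8 = 67.6.
sd(S) = √1654.8624 = 40.68.
sd(S) = |a|·sd(B), so sd(B) = 40.68/|1.8| = 22.6.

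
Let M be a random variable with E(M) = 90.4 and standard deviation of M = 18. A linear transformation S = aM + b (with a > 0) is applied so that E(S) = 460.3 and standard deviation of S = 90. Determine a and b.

standard deviation of S = a·standard deviation of M (a > 0), so a = 90/18 = 5.
E(S) = a·E(M) + b, so b = 460.3 − 5·90.4 = 8.3.

a = 5, b = 8.3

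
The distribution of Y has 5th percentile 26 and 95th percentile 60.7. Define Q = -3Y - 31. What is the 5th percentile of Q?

5th percentile of Q = -213.1

Since a = -3 < 0 the transformation is decreasing, reversing order: the 5th percentile of Q corresponds to the 95th percentile of Y.
So P_{5}(Q) = a·P_{95}(Y) + b = (-3)·60.7 + (-31) = -213.1.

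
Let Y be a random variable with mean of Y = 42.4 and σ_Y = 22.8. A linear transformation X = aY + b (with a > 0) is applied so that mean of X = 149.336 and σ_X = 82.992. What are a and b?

σ_X = a·σ_Y (a > 0), so a = 82.992/22.8 = 3.64.
mean of X = a·mean of Y + b, so b = 149.336 − 3.64·42.4 = -5.

a = 3.64, b = -5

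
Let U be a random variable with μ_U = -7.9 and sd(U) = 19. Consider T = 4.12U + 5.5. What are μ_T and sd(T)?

T = 4.12U + 5.5 is linear with a = 4.12, b = 5.5.
μ_T = a·μ_U + b = 4.12·(-7.9) + 5.5 = -27.048.
sd(T) = |a|·sd(U) = |4.12|·19 = 78.28.

μ_T = -27.048, sd(T) = 78.28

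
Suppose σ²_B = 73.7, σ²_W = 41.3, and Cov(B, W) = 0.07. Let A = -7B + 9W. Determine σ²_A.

σ²_A = 6947.78

σ²_A = a²·σ²_B + b²·σ²_W + 2ab·Cov(B, W) with a = -7, b = 9.
= (-7)²·73.7 + 9²·41.3 + 2·(-7)·9·0.07
= 3611.3 + 3345.3 + (-8.82) = 6947.78.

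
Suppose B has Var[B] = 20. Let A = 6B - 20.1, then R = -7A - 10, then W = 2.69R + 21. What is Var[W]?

Var[A] = 6²·20 = 720.
Var[R] = (-7)²·720 = 35280.
Var[W] = 2.69²·35280 = 255289.608.

Var[W] = 255289.608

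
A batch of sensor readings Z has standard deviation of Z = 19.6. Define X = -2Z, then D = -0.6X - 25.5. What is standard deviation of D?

standard deviation of D = 23.52

standard deviation of X = |-2|·19.6 = 39.2.
standard deviation of D = |-0.6|·39.2 = 23.52.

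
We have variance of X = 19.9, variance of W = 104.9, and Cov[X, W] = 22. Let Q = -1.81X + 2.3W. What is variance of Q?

variance of Q = a²·variance of X + b²·variance of W + 2ab·Cov[X, W] with a = -1.81, b = 2.3.
= (-1.81)²·19.9 + 2.3²·104.9 + 2·(-1.81)·2.3·22
= 65.19439 + 554.921 + (-183.172) = 436.94339.

variance of Q = 436.94339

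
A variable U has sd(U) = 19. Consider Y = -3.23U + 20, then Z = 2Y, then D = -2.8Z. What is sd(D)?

sd(D) = 343.672

sd(Y) = |-3.23|·19 = 61.37.
sd(Z) = |2|·61.37 = 122.74.
sd(D) = |-2.8|·122.74 = 343.672.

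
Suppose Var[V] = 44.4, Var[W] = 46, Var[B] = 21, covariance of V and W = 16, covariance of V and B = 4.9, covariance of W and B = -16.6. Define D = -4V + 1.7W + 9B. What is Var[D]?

Var[D] = 1465.98

Var[D] = a²·Var[V] + b²·Var[W] + c²·Var[B] + 2ab·covariance of V and W + 2ac·covariance of V and B + 2bc·covariance of W and B, with a = -4, b = 1.7, c = 9.
= 710.4 + 132.94 + 1701 + (-217.6) + (-352.8) + (-507.96)
= 1465.98.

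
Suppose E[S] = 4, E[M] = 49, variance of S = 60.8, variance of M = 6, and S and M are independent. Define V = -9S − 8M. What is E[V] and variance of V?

E[V] = (-9)·E[S] + (-8)·E[M] = (-9)·4 + (-8)·49 = -428.
variance of V = a²·variance of S + b²·variance of M + 2ab·Cov[S, M] with a = -9, b = -8.
Independence gives Cov[S, M] = 0.
= (-9)²·60.8 + (-8)²·6 + 2·(-9)·(-8)·0
= 4924.8 + 384 + 0 = 5308.8.

E[V] = -428, variance of V = 5308.8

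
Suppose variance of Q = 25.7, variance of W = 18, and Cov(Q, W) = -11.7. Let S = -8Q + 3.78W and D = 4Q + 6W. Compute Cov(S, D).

By bilinearity, Cov(S, D) = ac·variance of Q + bd·variance of W + (ad+bc)·Cov(Q, W), with a=-8, b=3.78, c=4, d=6.
ac·variance of Q = (-8)·4·25.7 = -822.4
bd·variance of W = 3.78·6·18 = 408.24
(ad+bc)·Cov(Q, W) = (-32.88)·(-11.7) = 384.696
Cov(S, D) = -822.4 + 408.24 + 384.696 = -29.464.

Cov(S, D) = -29.464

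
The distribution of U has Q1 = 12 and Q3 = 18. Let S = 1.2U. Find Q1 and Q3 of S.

a = 1.2 > 0: Q1(S) = a·Q1(U)+b = 14.4, Q3(S) = a·Q3(U)+b = 21.6.

Q1(S) = 14.4, Q3(S) = 21.6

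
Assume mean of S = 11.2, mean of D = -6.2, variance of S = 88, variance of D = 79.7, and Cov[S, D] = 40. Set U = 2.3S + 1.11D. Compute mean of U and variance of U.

mean of U = 18.878, variance of U = 767.95837

mean of U = 2.3·mean of S + 1.11·mean of D = 2.3·11.2 + 1.11·(-6.2) = 18.878.
variance of U = a²·variance of S + b²·variance of D + 2ab·Cov[S, D] with a = 2.3, b = 1.11.
= 2.3²·88 + 1.11²·79.7 + 2·2.3·1.11·40
= 465.52 + 98.19837 + 204.24 = 767.95837.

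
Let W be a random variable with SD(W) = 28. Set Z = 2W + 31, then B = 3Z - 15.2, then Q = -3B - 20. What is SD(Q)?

SD(Z) = |2|·28 = 56.
SD(B) = |3|·56 = 168.
SD(Q) = |-3|·168 = 504.

SD(Q) = 504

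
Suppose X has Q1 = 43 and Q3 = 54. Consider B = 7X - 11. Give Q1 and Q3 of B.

Q1(B) = 290, Q3(B) = 367

a = 7 > 0: Q1(B) = a·Q1(X)+b = 290, Q3(B) = a·Q3(X)+b = 367.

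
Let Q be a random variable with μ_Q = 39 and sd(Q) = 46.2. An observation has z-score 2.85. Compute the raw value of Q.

Q = μ_Q + z·sd(Q) = 39 + 2.85·46.2 = 170.67.

Q = 170.67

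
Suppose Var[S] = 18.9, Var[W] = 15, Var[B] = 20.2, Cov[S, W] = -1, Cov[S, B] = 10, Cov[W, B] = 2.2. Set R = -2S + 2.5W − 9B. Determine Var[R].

Var[R] = 2076.55

Var[R] = a²·Var[S] + b²·Var[W] + c²·Var[B] + 2ab·Cov[S, W] + 2ac·Cov[S, B] + 2bc·Cov[W, B], with a = -2, b = 2.5, c = -9.
= 75.6 + 93.75 + 1636.2 + 10 + 360 + (-99)
= 2076.55.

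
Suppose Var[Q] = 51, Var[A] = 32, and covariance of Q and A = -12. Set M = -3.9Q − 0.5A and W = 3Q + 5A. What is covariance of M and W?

By bilinearity, covariance of M and W = ac·Var[Q] + bd·Var[A] + (ad+bc)·covariance of Q and A, with a=-3.9, b=-0.5, c=3, d=5.
ac·Var[Q] = (-3.9)·3·51 = -596.7
bd·Var[A] = (-0.5)·5·32 = -80
(ad+bc)·covariance of Q and A = (-21)·(-12) = 252
covariance of M and W = -596.7 + (-80) + 252 = -424.7.

covariance of M and W = -424.7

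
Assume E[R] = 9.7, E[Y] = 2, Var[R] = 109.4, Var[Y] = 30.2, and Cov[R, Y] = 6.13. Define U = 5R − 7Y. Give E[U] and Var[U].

E[U] = 34.5, Var[U] = 3785.7

E[U] = 5·E[R] + (-7)·E[Y] = 5·9.7 + (-7)·2 = 34.5.
Var[U] = a²·Var[R] + b²·Var[Y] + 2ab·Cov[R, Y] with a = 5, b = -7.
= 5²·109.4 + (-7)²·30.2 + 2·5·(-7)·6.13
= 2735 + 1479.8 + (-429.1) = 3785.7.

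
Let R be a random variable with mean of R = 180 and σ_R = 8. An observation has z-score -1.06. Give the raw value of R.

R = 171.52

R = mean of R + z·σ_R = 180 + (-1.06)·8 = 171.52.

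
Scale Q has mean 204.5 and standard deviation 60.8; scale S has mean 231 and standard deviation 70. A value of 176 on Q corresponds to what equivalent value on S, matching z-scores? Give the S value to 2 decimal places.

S = 198.19

z = (176 − 204.5)/60.8 ≈ -0.4688.
S = 231 + z·70 = 231 + (176 − 204.5)·70/60.8 ≈ 198.19.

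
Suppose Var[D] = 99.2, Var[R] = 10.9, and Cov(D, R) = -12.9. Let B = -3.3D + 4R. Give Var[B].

Var[B] = a²·Var[D] + b²·Var[R] + 2ab·Cov(D, R) with a = -3.3, b = 4.
= (-3.3)²·99.2 + 4²·10.9 + 2·(-3.3)·4·(-12.9)
= 1080.288 + 174.4 + 340.56 = 1595.248.

Var[B] = 1595.248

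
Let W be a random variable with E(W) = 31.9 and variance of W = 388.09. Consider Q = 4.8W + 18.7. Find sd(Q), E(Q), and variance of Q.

sd(Q) = 94.56, E(Q) = 171.82, variance of Q = 8941.5936

Q = 4.8W + 18.7 is linear with a = 4.8, b = 18.7.
sd(W) = √388.09 = 19.7.
sd(Q) = |a|·sd(W) = |4.8|·19.7 = 94.56.
E(Q) = a·E(W) + b = 4.8·31.9 + 18.7 = 171.82.
variance of Q = a²·variance of W = 4.8²·388.09 = 8941.5936 (the additive constant 18.7 does not affect variance).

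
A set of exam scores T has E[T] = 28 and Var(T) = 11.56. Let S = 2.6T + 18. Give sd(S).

sd(S) = 8.84

S = 2.6T + 18 is linear with a = 2.6, b = 18.
sd(T) = √11.56 = 3.4.
sd(S) = |a|·sd(T) = |2.6|·3.4 = 8.84.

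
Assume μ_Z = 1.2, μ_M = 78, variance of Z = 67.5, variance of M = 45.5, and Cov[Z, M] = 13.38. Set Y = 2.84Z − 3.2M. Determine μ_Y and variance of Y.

μ_Y = 2.84·μ_Z + (-3.2)·μ_M = 2.84·1.2 + (-3.2)·78 = -246.192.
variance of Y = a²·variance of Z + b²·variance of M + 2ab·Cov[Z, M] with a = 2.84, b = -3.2.
= 2.84²·67.5 + (-3.2)²·45.5 + 2·2.84·(-3.2)·13.38
= 544.428 + 465.92 + (-243.19488) = 767.15312.

μ_Y = -246.192, variance of Y = 767.15312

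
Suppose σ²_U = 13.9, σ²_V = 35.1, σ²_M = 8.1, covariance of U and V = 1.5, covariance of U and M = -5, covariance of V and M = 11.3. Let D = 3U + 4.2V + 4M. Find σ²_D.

σ²_D = 1171.344

σ²_D = a²·σ²_U + b²·σ²_V + c²·σ²_M + 2ab·covariance of U and V + 2ac·covariance of U and M + 2bc·covariance of V and M, with a = 3, b = 4.2, c = 4.
= 125.1 + 619.164 + 129.6 + 37.8 + (-120) + 379.68
= 1171.344.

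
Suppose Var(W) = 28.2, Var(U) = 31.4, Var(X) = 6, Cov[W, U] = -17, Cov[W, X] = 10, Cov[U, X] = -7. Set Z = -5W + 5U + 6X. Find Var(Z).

Var(Z) = 1536

Var(Z) = a²·Var(W) + b²·Var(U) + c²·Var(X) + 2ab·Cov[W, U] + 2ac·Cov[W, X] + 2bc·Cov[U, X], with a = -5, b = 5, c = 6.
= 705 + 785 + 216 + 850 + (-600) + (-420)
= 1536.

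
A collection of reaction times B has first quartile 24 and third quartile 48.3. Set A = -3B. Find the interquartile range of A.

IQR of B = Q3 − Q1 = 48.3 − 24 = 24.3.
Under A = aB + b, IQR(A) = |a|·IQR(B) = |-3|·24.3 = 72.9 (shifts cancel; spread scales by |a|).

IQR(A) = 72.9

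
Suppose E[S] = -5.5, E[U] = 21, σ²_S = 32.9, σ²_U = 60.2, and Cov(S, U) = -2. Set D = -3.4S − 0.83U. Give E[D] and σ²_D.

E[D] = 1.27, σ²_D = 410.50778

E[D] = (-3.4)·E[S] + (-0.83)·E[U] = (-3.4)·(-5.5) + (-0.83)·21 = 1.27.
σ²_D = a²·σ²_S + b²·σ²_U + 2ab·Cov(S, U) with a = -3.4, b = -0.83.
= (-3.4)²·32.9 + (-0.83)²·60.2 + 2·(-3.4)·(-0.83)·(-2)
= 380.324 + 41.47178 + (-11.288) = 410.50778.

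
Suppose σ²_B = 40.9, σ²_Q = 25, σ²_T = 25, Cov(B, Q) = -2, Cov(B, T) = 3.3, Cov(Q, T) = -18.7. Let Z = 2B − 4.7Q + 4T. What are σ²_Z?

σ²_Z = 1909.37

σ²_Z = a²·σ²_B + b²·σ²_Q + c²·σ²_T + 2ab·Cov(B, Q) + 2ac·Cov(B, T) + 2bc·Cov(Q, T), with a = 2, b = -4.7, c = 4.
= 163.6 + 552.25 + 400 + 37.6 + 52.8 + 703.12
= 1909.37.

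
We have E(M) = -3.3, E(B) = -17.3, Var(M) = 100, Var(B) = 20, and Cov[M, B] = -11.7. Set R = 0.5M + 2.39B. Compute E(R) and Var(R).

E(R) = -42.997, Var(R) = 111.279

E(R) = 0.5·E(M) + 2.39·E(B) = 0.5·(-3.3) + 2.39·(-17.3) = -42.997.
Var(R) = a²·Var(M) + b²·Var(B) + 2ab·Cov[M, B] with a = 0.5, b = 2.39.
= 0.5²·100 + 2.39²·20 + 2·0.5·2.39·(-11.7)
= 25 + 114.242 + (-27.963) = 111.279.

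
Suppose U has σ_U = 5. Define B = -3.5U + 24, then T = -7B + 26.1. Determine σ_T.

σ_B = |-3.5|·5 = 17.5.
σ_T = |-7|·17.5 = 122.5.

σ_T = 122.5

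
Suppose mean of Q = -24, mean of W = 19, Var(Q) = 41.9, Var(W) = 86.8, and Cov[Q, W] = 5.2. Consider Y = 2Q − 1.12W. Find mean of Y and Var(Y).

mean of Y = -69.28, Var(Y) = 253.18592

mean of Y = 2·mean of Q + (-1.12)·mean of W = 2·(-24) + (-1.12)·19 = -69.28.
Var(Y) = a²·Var(Q) + b²·Var(W) + 2ab·Cov[Q, W] with a = 2, b = -1.12.
= 2²·41.9 + (-1.12)²·86.8 + 2·2·(-1.12)·5.2
= 167.6 + 108.88192 + (-23.296) = 253.18592.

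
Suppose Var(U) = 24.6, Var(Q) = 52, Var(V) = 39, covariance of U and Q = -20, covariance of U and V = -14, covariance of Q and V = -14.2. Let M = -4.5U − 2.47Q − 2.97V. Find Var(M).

Var(M) = a²·Var(U) + b²·Var(Q) + c²·Var(V) + 2ab·covariance of U and Q + 2ac·covariance of U and V + 2bc·covariance of Q and V, with a = -4.5, b = -2.47, c = -2.97.
= 498.15 + 317.2468 + 344.0151 + (-444.6) + (-374.22) + (-208.33956)
= 132.25234.

Var(M) = 132.25234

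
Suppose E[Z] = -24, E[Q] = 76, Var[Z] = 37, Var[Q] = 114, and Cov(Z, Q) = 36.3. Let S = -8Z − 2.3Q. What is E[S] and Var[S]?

E[S] = (-8)·E[Z] + (-2.3)·E[Q] = (-8)·(-24) + (-2.3)·76 = 17.2.
Var[S] = a²·Var[Z] + b²·Var[Q] + 2ab·Cov(Z, Q) with a = -8, b = -2.3.
= (-8)²·37 + (-2.3)²·114 + 2·(-8)·(-2.3)·36.3
= 2368 + 603.06 + 1335.84 = 4306.9.

E[S] = 17.2, Var[S] = 4306.9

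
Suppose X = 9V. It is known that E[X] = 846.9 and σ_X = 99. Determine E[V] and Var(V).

From X = 9V: E[X] = a·E[V] + b, so E[V] = (E[X] − b)/a = (846.9 − 0)/9 = 94.1.
Var(X) = 99² = 9801.
Var(X) = a²·Var(V), so Var(V) = 9801/9² = 121.

E[V] = 94.1, Var(V) = 121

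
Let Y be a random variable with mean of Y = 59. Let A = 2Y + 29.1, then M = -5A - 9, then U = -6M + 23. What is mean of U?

mean of A = 2·59 + 29.1 = 147.1.
mean of M = (-5)·147.1 + (-9) = -744.5.
mean of U = (-6)·(-744.5) + 23 = 4490.

mean of U = 4490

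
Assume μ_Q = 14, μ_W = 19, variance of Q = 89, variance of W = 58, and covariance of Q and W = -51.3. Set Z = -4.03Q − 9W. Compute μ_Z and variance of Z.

μ_Z = (-4.03)·μ_Q + (-9)·μ_W = (-4.03)·14 + (-9)·19 = -227.42.
variance of Z = a²·variance of Q + b²·variance of W + 2ab·covariance of Q and W with a = -4.03, b = -9.
= (-4.03)²·89 + (-9)²·58 + 2·(-4.03)·(-9)·(-51.3)
= 1445.4401 + 4698 + (-3721.302) = 2422.1381.

μ_Z = -227.42, variance of Z = 2422.1381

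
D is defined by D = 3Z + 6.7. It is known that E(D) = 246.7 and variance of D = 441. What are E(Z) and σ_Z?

From D = 3Z + 6.7: E(D) = a·E(Z) + b, so E(Z) = (E(D) − b)/a = (246.7 − 6.7)/3 = 80.
σ_D = √441 = 21.
σ_D = |a|·σ_Z, so σ_Z = 21/|3| = 7.

E(Z) = 80, σ_Z = 7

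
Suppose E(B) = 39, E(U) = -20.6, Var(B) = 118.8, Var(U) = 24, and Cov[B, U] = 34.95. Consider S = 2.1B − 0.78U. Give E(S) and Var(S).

E(S) = 97.968, Var(S) = 424.0134

E(S) = 2.1·E(B) + (-0.78)·E(U) = 2.1·39 + (-0.78)·(-20.6) = 97.968.
Var(S) = a²·Var(B) + b²·Var(U) + 2ab·Cov[B, U] with a = 2.1, b = -0.78.
= 2.1²·118.8 + (-0.78)²·24 + 2·2.1·(-0.78)·34.95
= 523.908 + 14.6016 + (-114.4962) = 424.0134.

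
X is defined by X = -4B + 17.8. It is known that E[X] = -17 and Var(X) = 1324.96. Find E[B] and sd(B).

From X = -4B + 17.8: E[X] = a·E[B] + b, so E[B] = (E[X] − b)/a = (-17 − 17.8)/(-4) = 8.7.
sd(X) = √1324.96 = 36.4.
sd(X) = |a|·sd(B), so sd(B) = 36.4/|-4| = 9.1.

E[B] = 8.7, sd(B) = 9.1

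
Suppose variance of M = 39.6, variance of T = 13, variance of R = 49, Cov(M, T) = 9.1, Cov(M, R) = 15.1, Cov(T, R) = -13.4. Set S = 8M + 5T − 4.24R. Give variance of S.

variance of S = a²·variance of M + b²·variance of T + c²·variance of R + 2ab·Cov(M, T) + 2ac·Cov(M, R) + 2bc·Cov(T, R), with a = 8, b = 5, c = -4.24.
= 2534.4 + 325 + 880.9024 + 728 + (-1024.384) + 568.16
= 4012.0784.

variance of S = 4012.0784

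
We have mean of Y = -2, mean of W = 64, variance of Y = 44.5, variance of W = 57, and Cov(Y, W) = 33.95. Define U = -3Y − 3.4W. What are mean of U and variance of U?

mean of U = -211.6, variance of U = 1752

mean of U = (-3)·mean of Y + (-3.4)·mean of W = (-3)·(-2) + (-3.4)·64 = -211.6.
variance of U = a²·variance of Y + b²·variance of W + 2ab·Cov(Y, W) with a = -3, b = -3.4.
= (-3)²·44.5 + (-3.4)²·57 + 2·(-3)·(-3.4)·33.95
= 400.5 + 658.92 + 692.58 = 1752.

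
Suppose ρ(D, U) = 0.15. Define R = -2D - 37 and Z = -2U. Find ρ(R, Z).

Linear rescalings preserve correlation up to sign; here the slopes -2 and -2 have the same sign, so ρ(R, Z) = ρ(D, U) = 0.15.

ρ(R, Z) = 0.15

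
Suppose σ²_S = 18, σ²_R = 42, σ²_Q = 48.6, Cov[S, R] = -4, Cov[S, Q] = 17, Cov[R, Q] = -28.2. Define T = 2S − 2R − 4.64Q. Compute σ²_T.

σ²_T = 479.42656

σ²_T = a²·σ²_S + b²·σ²_R + c²·σ²_Q + 2ab·Cov[S, R] + 2ac·Cov[S, Q] + 2bc·Cov[R, Q], with a = 2, b = -2, c = -4.64.
= 72 + 168 + 1046.33856 + 32 + (-315.52) + (-523.392)
= 479.42656.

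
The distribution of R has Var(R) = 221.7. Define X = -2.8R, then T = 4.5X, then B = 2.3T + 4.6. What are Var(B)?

Var(B) = 186192.61668

Var(X) = (-2.8)²·221.7 = 1738.128.
Var(T) = 4.5²·1738.128 = 35197.092.
Var(B) = 2.3²·35197.092 = 186192.61668.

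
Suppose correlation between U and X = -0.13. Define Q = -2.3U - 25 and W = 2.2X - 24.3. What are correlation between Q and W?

Linear rescalings preserve |correlation|; the slopes -2.3 and 2.2 have opposite signs, so the correlation flips sign: correlation between Q and W = −correlation between U and X = 0.13.

correlation between Q and W = 0.13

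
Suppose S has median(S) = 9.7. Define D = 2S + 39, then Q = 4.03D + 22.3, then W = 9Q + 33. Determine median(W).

median(W) = 2351.868

median(D) = 2·9.7 + 39 = 58.4.
median(Q) = 4.03·58.4 + 22.3 = 257.652.
median(W) = 9·257.652 + 33 = 2351.868.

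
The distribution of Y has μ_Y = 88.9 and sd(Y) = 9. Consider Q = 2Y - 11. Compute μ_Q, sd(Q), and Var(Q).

Q = 2Y - 11 is linear with a = 2, b = -11.
μ_Q = a·μ_Y + b = 2·88.9 + (-11) = 166.8.
sd(Q) = |a|·sd(Y) = |2|·9 = 18.
Var(Y) = 9² = 81.
Var(Q) = a²·Var(Y) = 2²·81 = 324 (the additive constant -11 does not affect variance).

μ_Q = 166.8, sd(Q) = 18, Var(Q) = 324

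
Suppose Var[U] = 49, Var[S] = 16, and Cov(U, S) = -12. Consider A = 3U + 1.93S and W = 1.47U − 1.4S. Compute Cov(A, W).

By bilinearity, Cov(A, W) = ac·Var[U] + bd·Var[S] + (ad+bc)·Cov(U, S), with a=3, b=1.93, c=1.47, d=-1.4.
ac·Var[U] = 3·1.47·49 = 216.09
bd·Var[S] = 1.93·(-1.4)·16 = -43.232
(ad+bc)·Cov(U, S) = (-1.3629)·(-12) = 16.3548
Cov(A, W) = 216.09 + (-43.232) + 16.3548 = 189.2128.

Cov(A, W) = 189.2128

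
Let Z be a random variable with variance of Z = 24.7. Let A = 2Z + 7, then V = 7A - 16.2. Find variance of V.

variance of V = 4841.2

variance of A = 2²·24.7 = 98.8.
variance of V = 7²·98.8 = 4841.2.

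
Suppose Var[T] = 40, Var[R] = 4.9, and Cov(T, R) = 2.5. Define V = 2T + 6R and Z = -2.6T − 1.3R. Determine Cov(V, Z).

By bilinearity, Cov(V, Z) = ac·Var[T] + bd·Var[R] + (ad+bc)·Cov(T, R), with a=2, b=6, c=-2.6, d=-1.3.
ac·Var[T] = 2·(-2.6)·40 = -208
bd·Var[R] = 6·(-1.3)·4.9 = -38.22
(ad+bc)·Cov(T, R) = (-18.2)·2.5 = -45.5
Cov(V, Z) = -208 + (-38.22) + (-45.5) = -291.72.

Cov(V, Z) = -291.72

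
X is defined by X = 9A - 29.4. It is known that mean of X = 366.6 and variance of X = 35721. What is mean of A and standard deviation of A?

mean of A = 44, standard deviation of A = 21

From X = 9A - 29.4: mean of X = a·mean of A + b, so mean of A = (mean of X − b)/a = (366.6 − (-29.4))/9 = 44.
standard deviation of X = √35721 = 189.
standard deviation of X = |a|·standard deviation of A, so standard deviation of A = 189/|9| = 21.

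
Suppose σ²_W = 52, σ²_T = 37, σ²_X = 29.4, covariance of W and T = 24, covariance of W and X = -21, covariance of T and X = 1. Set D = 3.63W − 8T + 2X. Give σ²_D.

σ²_D = a²·σ²_W + b²·σ²_T + c²·σ²_X + 2ab·covariance of W and T + 2ac·covariance of W and X + 2bc·covariance of T and X, with a = 3.63, b = -8, c = 2.
= 685.1988 + 2368 + 117.6 + (-1393.92) + (-304.92) + (-32)
= 1439.9588.

σ²_D = 1439.9588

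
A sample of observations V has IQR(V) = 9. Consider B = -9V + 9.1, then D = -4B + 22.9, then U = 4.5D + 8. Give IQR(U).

IQR(U) = 1458

IQR(B) = |-9|·9 = 81.
IQR(D) = |-4|·81 = 324.
IQR(U) = |4.5|·324 = 1458.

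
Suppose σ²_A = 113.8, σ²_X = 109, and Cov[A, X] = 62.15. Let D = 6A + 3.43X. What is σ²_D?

σ²_D = a²·σ²_A + b²·σ²_X + 2ab·Cov[A, X] with a = 6, b = 3.43.
= 6²·113.8 + 3.43²·109 + 2·6·3.43·62.15
= 4096.8 + 1282.3741 + 2558.094 = 7937.2681.

σ²_D = 7937.2681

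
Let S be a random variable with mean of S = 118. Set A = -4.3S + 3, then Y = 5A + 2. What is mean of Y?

mean of Y = -2520

mean of A = (-4.3)·118 + 3 = -504.4.
mean of Y = 5·(-504.4) + 2 = -2520.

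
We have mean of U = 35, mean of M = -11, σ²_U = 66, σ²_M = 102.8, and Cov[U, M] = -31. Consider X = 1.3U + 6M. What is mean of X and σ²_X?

mean of X = -20.5, σ²_X = 3328.74

mean of X = 1.3·mean of U + 6·mean of M = 1.3·35 + 6·(-11) = -20.5.
σ²_X = a²·σ²_U + b²·σ²_M + 2ab·Cov[U, M] with a = 1.3, b = 6.
= 1.3²·66 + 6²·102.8 + 2·1.3·6·(-31)
= 111.54 + 3700.8 + (-483.6) = 3328.74.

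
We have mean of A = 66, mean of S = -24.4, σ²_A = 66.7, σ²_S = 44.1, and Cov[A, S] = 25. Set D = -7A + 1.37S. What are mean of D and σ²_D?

mean of D = (-7)·mean of A + 1.37·mean of S = (-7)·66 + 1.37·(-24.4) = -495.428.
σ²_D = a²·σ²_A + b²·σ²_S + 2ab·Cov[A, S] with a = -7, b = 1.37.
= (-7)²·66.7 + 1.37²·44.1 + 2·(-7)·1.37·25
= 3268.3 + 82.77129 + (-479.5) = 2871.57129.

mean of D = -495.428, σ²_D = 2871.57129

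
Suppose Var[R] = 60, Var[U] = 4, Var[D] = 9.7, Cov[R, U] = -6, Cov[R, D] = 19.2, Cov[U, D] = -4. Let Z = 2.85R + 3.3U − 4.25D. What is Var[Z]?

Var[Z] = 240.33625

Var[Z] = a²·Var[R] + b²·Var[U] + c²·Var[D] + 2ab·Cov[R, U] + 2ac·Cov[R, D] + 2bc·Cov[U, D], with a = 2.85, b = 3.3, c = -4.25.
= 487.35 + 43.56 + 175.20625 + (-112.86) + (-465.12) + 112.2
= 240.33625.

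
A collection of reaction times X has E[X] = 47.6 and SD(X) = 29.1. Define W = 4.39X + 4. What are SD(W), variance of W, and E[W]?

W = 4.39X + 4 is linear with a = 4.39, b = 4.
SD(W) = |a|·SD(X) = |4.39|·29.1 = 127.749.
variance of X = 29.1² = 846.81.
variance of W = a²·variance of X = 4.39²·846.81 = 16319.807001 (the additive constant 4 does not affect variance).
E[W] = a·E[X] + b = 4.39·47.6 + 4 = 212.964.

SD(W) = 127.749, variance of W = 16319.807001, E[W] = 212.964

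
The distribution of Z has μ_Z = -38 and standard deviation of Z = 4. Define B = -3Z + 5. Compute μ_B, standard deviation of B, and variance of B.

μ_B = 119, standard deviation of B = 12, variance of B = 144

B = -3Z + 5 is linear with a = -3, b = 5.
μ_B = a·μ_Z + b = (-3)·(-38) + 5 = 119.
standard deviation of B = |a|·standard deviation of Z = |-3|·4 = 12.
variance of Z = 4² = 16.
variance of B = a²·variance of Z = (-3)²·16 = 144 (the additive constant 5 does not affect variance).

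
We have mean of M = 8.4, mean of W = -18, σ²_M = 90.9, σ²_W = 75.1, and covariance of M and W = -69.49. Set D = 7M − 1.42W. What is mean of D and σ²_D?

mean of D = 84.36, σ²_D = 5986.99284

mean of D = 7·mean of M + (-1.42)·mean of W = 7·8.4 + (-1.42)·(-18) = 84.36.
σ²_D = a²·σ²_M + b²·σ²_W + 2ab·covariance of M and W with a = 7, b = -1.42.
= 7²·90.9 + (-1.42)²·75.1 + 2·7·(-1.42)·(-69.49)
= 4454.1 + 151.43164 + 1381.4612 = 5986.99284.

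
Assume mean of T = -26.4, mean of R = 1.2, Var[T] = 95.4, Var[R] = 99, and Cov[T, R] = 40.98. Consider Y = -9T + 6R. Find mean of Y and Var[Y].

mean of Y = 244.8, Var[Y] = 6865.56

mean of Y = (-9)·mean of T + 6·mean of R = (-9)·(-26.4) + 6·1.2 = 244.8.
Var[Y] = a²·Var[T] + b²·Var[R] + 2ab·Cov[T, R] with a = -9, b = 6.
= (-9)²·95.4 + 6²·99 + 2·(-9)·6·40.98
= 7727.4 + 3564 + (-4425.84) = 6865.56.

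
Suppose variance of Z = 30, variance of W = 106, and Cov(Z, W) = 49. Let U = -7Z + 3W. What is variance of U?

variance of U = a²·variance of Z + b²·variance of W + 2ab·Cov(Z, W) with a = -7, b = 3.
= (-7)²·30 + 3²·106 + 2·(-7)·3·49
= 1470 + 954 + (-2058) = 366.

variance of U = 366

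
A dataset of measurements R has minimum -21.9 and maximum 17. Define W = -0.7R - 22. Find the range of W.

Range of R = 17 − (-21.9) = 38.9.
Range(W) = |a|·Range(R) = |-0.7|·38.9 = 27.23.

Range(W) = 27.23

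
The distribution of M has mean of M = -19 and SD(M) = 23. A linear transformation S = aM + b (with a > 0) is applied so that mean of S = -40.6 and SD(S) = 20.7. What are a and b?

SD(S) = a·SD(M) (a > 0), so a = 20.7/23 = 0.9.
mean of S = a·mean of M + b, so b = -40.6 − 0.9·(-19) = -23.5.

a = 0.9, b = -23.5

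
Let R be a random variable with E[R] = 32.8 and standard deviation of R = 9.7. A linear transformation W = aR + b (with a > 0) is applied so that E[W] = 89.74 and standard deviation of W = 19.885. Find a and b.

standard deviation of W = a·standard deviation of R (a > 0), so a = 19.885/9.7 = 2.05.
E[W] = a·E[R] + b, so b = 89.74 − 2.05·32.8 = 22.5.

a = 2.05, b = 22.5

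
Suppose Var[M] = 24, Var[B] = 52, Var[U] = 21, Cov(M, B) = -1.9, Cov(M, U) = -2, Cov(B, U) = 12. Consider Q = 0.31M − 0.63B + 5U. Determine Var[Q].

Var[Q] = 466.88734

Var[Q] = a²·Var[M] + b²·Var[B] + c²·Var[U] + 2ab·Cov(M, B) + 2ac·Cov(M, U) + 2bc·Cov(B, U), with a = 0.31, b = -0.63, c = 5.
= 2.3064 + 20.6388 + 525 + 0.74214 + (-6.2) + (-75.6)
= 466.88734.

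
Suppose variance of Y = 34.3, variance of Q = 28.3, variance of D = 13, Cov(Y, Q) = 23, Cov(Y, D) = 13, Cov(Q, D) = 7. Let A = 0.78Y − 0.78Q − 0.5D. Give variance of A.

variance of A = a²·variance of Y + b²·variance of Q + c²·variance of D + 2ab·Cov(Y, Q) + 2ac·Cov(Y, D) + 2bc·Cov(Q, D), with a = 0.78, b = -0.78, c = -0.5.
= 20.86812 + 17.21772 + 3.25 + (-27.9864) + (-10.14) + 5.46
= 8.66944.

variance of A = 8.66944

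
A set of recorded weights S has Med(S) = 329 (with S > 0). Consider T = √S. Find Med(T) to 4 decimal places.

√S is monotone on this domain, so Med(T) = √(329) ≈ 18.1384.

Med(T) = 18.1384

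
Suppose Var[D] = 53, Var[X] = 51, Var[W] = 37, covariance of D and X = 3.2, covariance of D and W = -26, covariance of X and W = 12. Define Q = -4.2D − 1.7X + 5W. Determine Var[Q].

Var[Q] = a²·Var[D] + b²·Var[X] + c²·Var[W] + 2ab·covariance of D and X + 2ac·covariance of D and W + 2bc·covariance of X and W, with a = -4.2, b = -1.7, c = 5.
= 934.92 + 147.39 + 925 + 45.696 + 1092 + (-204)
= 2941.006.

Var[Q] = 2941.006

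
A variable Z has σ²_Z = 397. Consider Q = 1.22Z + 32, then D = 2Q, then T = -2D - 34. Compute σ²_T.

σ²_T = 9454.3168

σ²_Q = 1.22²·397 = 590.8948.
σ²_D = 2²·590.8948 = 2363.5792.
σ²_T = (-2)²·2363.5792 = 9454.3168.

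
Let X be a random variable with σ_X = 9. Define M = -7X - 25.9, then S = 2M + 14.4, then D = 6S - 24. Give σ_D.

σ_M = |-7|·9 = 63.
σ_S = |2|·63 = 126.
σ_D = |6|·126 = 756.

σ_D = 756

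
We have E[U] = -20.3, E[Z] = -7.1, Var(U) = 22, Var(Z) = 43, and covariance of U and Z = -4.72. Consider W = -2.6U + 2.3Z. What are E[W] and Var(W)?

E[W] = 36.45, Var(W) = 432.6412

E[W] = (-2.6)·E[U] + 2.3·E[Z] = (-2.6)·(-20.3) + 2.3·(-7.1) = 36.45.
Var(W) = a²·Var(U) + b²·Var(Z) + 2ab·covariance of U and Z with a = -2.6, b = 2.3.
= (-2.6)²·22 + 2.3²·43 + 2·(-2.6)·2.3·(-4.72)
= 148.72 + 227.47 + 56.4512 = 432.6412.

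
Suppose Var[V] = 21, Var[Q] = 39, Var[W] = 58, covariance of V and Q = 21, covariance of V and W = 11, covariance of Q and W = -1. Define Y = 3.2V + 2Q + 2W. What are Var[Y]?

Var[Y] = 1004.64

Var[Y] = a²·Var[V] + b²·Var[Q] + c²·Var[W] + 2ab·covariance of V and Q + 2ac·covariance of V and W + 2bc·covariance of Q and W, with a = 3.2, b = 2, c = 2.
= 215.04 + 156 + 232 + 268.8 + 140.8 + (-8)
= 1004.64.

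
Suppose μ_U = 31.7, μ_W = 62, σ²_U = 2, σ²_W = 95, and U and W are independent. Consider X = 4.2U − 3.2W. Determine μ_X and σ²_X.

μ_X = 4.2·μ_U + (-3.2)·μ_W = 4.2·31.7 + (-3.2)·62 = -65.26.
σ²_X = a²·σ²_U + b²·σ²_W + 2ab·Cov(U, W) with a = 4.2, b = -3.2.
Independence gives Cov(U, W) = 0.
= 4.2²·2 + (-3.2)²·95 + 2·4.2·(-3.2)·0
= 35.28 + 972.8 + 0 = 1008.08.

μ_X = -65.26, σ²_X = 1008.08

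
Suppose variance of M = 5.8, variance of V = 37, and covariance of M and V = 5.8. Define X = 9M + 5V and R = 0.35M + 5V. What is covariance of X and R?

covariance of X and R = 1214.42

By bilinearity, covariance of X and R = ac·variance of M + bd·variance of V + (ad+bc)·covariance of M and V, with a=9, b=5, c=0.35, d=5.
ac·variance of M = 9·0.35·5.8 = 18.27
bd·variance of V = 5·5·37 = 925
(ad+bc)·covariance of M and V = (46.75)·5.8 = 271.15
covariance of X and R = 18.27 + 925 + 271.15 = 1214.42.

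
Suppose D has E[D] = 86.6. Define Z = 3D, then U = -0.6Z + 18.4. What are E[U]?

E[U] = -137.48

E[Z] = 3·86.6 = 259.8.
E[U] = (-0.6)·259.8 + 18.4 = -137.48.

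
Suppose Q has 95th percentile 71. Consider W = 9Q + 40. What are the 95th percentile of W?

Since a = 9 > 0 the transformation is increasing, so the 95th percentile of W = a·(P_{95} of Q) + b = 9·71 + 40 = 679.

95th percentile of W = 679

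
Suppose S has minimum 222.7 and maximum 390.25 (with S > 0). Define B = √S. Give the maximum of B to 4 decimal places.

√S is increasing on this domain, so max(B) comes from max(S) = 390.25: max(B) = √(390.25) ≈ 19.7547.

max(B) = 19.7547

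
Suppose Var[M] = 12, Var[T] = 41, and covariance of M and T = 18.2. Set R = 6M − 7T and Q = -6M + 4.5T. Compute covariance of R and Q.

covariance of R and Q = -467.7

By bilinearity, covariance of R and Q = ac·Var[M] + bd·Var[T] + (ad+bc)·covariance of M and T, with a=6, b=-7, c=-6, d=4.5.
ac·Var[M] = 6·(-6)·12 = -432
bd·Var[T] = (-7)·4.5·41 = -1291.5
(ad+bc)·covariance of M and T = (69)·18.2 = 1255.8
covariance of R and Q = -432 + (-1291.5) + 1255.8 = -467.7.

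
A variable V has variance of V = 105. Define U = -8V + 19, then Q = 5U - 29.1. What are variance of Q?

variance of Q = 168000

variance of U = (-8)²·105 = 6720.
variance of Q = 5²·6720 = 168000.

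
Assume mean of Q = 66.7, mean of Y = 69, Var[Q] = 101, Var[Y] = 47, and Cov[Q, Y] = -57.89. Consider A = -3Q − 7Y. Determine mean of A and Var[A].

mean of A = -683.1, Var[A] = 780.62

mean of A = (-3)·mean of Q + (-7)·mean of Y = (-3)·66.7 + (-7)·69 = -683.1.
Var[A] = a²·Var[Q] + b²·Var[Y] + 2ab·Cov[Q, Y] with a = -3, b = -7.
= (-3)²·101 + (-7)²·47 + 2·(-3)·(-7)·(-57.89)
= 909 + 2303 + (-2431.38) = 780.62.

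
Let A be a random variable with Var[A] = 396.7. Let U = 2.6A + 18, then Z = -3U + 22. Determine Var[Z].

Var[Z] = 24135.228

Var[U] = 2.6²·396.7 = 2681.692.
Var[Z] = (-3)²·2681.692 = 24135.228.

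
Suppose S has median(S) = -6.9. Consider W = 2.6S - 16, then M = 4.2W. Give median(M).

median(W) = 2.6·(-6.9) + (-16) = -33.94.
median(M) = 4.2·(-33.94) = -142.548.

median(M) = -142.548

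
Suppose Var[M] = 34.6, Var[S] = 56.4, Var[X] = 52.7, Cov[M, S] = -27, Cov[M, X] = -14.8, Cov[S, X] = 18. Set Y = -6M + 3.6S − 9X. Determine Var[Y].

Var[Y] = a²·Var[M] + b²·Var[S] + c²·Var[X] + 2ab·Cov[M, S] + 2ac·Cov[M, X] + 2bc·Cov[S, X], with a = -6, b = 3.6, c = -9.
= 1245.6 + 730.944 + 4268.7 + 1166.4 + (-1598.4) + (-1166.4)
= 4646.844.

Var[Y] = 4646.844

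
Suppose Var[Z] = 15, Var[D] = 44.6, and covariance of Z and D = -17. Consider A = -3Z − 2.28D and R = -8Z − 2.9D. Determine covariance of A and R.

By bilinearity, covariance of A and R = ac·Var[Z] + bd·Var[D] + (ad+bc)·covariance of Z and D, with a=-3, b=-2.28, c=-8, d=-2.9.
ac·Var[Z] = (-3)·(-8)·15 = 360
bd·Var[D] = (-2.28)·(-2.9)·44.6 = 294.8952
(ad+bc)·covariance of Z and D = (26.94)·(-17) = -457.98
covariance of A and R = 360 + 294.8952 + (-457.98) = 196.9152.

covariance of A and R = 196.9152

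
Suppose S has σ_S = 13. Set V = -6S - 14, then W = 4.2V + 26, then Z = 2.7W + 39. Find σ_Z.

σ_V = |-6|·13 = 78.
σ_W = |4.2|·78 = 327.6.
σ_Z = |2.7|·327.6 = 884.52.

σ_Z = 884.52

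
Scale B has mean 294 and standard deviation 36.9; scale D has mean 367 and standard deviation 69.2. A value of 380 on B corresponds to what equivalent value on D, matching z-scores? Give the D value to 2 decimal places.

D = 528.28

z = (380 − 294)/36.9 ≈ 2.3306.
D = 367 + z·69.2 = 367 + (380 − 294)·69.2/36.9 ≈ 528.28.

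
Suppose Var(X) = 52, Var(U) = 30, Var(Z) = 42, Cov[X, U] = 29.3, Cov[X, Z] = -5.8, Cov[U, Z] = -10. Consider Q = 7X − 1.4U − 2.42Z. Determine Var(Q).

Var(Q) = 2407.2328

Var(Q) = a²·Var(X) + b²·Var(U) + c²·Var(Z) + 2ab·Cov[X, U] + 2ac·Cov[X, Z] + 2bc·Cov[U, Z], with a = 7, b = -1.4, c = -2.42.
= 2548 + 58.8 + 245.9688 + (-574.28) + 196.504 + (-67.76)
= 2407.2328.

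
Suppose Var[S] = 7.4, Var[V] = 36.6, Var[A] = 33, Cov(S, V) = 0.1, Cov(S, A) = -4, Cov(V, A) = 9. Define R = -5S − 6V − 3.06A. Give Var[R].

Var[R] = 2025.6788

Var[R] = a²·Var[S] + b²·Var[V] + c²·Var[A] + 2ab·Cov(S, V) + 2ac·Cov(S, A) + 2bc·Cov(V, A), with a = -5, b = -6, c = -3.06.
= 185 + 1317.6 + 308.9988 + 6 + (-122.4) + 330.48
= 2025.6788.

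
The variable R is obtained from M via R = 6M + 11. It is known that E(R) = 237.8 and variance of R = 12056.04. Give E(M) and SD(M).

E(M) = 37.8, SD(M) = 18.3

From R = 6M + 11: E(R) = a·E(M) + b, so E(M) = (E(R) − b)/a = (237.8 − 11)/6 = 37.8.
SD(R) = √12056.04 = 109.8.
SD(R) = |a|·SD(M), so SD(M) = 109.8/|6| = 18.3.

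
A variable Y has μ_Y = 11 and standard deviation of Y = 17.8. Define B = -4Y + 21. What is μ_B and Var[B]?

B = -4Y + 21 is linear with a = -4, b = 21.
μ_B = a·μ_Y + b = (-4)·11 + 21 = -23.
Var[Y] = 17.8² = 316.84.
Var[B] = a²·Var[Y] = (-4)²·316.84 = 5069.44 (the additive constant 21 does not affect variance).

μ_B = -23, Var[B] = 5069.44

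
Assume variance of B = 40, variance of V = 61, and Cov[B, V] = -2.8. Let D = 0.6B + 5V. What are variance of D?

variance of D = a²·variance of B + b²·variance of V + 2ab·Cov[B, V] with a = 0.6, b = 5.
= 0.6²·40 + 5²·61 + 2·0.6·5·(-2.8)
= 14.4 + 1525 + (-16.8) = 1522.6.

variance of D = 1522.6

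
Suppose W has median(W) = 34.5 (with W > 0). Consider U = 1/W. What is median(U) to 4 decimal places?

1/W is monotone on this domain, so median(U) = 1/(34.5) ≈ 0.029.

median(U) = 0.029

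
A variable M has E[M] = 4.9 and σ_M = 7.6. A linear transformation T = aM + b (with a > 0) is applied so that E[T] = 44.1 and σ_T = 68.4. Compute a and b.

σ_T = a·σ_M (a > 0), so a = 68.4/7.6 = 9.
E[T] = a·E[M] + b, so b = 44.1 − 9·4.9 = 0.

a = 9, b = 0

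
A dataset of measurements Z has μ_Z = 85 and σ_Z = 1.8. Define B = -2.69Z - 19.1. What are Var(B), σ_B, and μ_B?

Var(B) = 23.444964, σ_B = 4.842, μ_B = -247.75

B = -2.69Z - 19.1 is linear with a = -2.69, b = -19.1.
Var(Z) = 1.8² = 3.24.
Var(B) = a²·Var(Z) = (-2.69)²·3.24 = 23.444964 (the additive constant -19.1 does not affect variance).
σ_B = |a|·σ_Z = |-2.69|·1.8 = 4.842.
μ_B = a·μ_Z + b = (-2.69)·85 + (-19.1) = -247.75.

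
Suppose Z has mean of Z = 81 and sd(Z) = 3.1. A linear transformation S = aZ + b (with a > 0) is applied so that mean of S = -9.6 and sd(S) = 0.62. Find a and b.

sd(S) = a·sd(Z) (a > 0), so a = 0.62/3.1 = 0.2.
mean of S = a·mean of Z + b, so b = -9.6 − 0.2·81 = -25.8.

a = 0.2, b = -25.8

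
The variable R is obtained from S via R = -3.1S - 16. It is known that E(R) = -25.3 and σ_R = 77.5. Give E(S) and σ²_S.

E(S) = 3, σ²_S = 625

From R = -3.1S - 16: E(R) = a·E(S) + b, so E(S) = (E(R) − b)/a = (-25.3 − (-16))/(-3.1) = 3.
σ²_R = 77.5² = 6006.25.
σ²_R = a²·σ²_S, so σ²_S = 6006.25/(-3.1)² = 625.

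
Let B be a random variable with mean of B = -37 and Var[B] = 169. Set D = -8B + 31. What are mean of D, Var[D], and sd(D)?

D = -8B + 31 is linear with a = -8, b = 31.
mean of D = a·mean of B + b = (-8)·(-37) + 31 = 327.
Var[D] = a²·Var[B] = (-8)²·169 = 10816 (the additive constant 31 does not affect variance).
sd(B) = √169 = 13.
sd(D) = |a|·sd(B) = |-8|·13 = 104.

mean of D = 327, Var[D] = 10816, sd(D) = 104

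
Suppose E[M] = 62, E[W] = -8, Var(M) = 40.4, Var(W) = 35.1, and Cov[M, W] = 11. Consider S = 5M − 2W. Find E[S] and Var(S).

E[S] = 326, Var(S) = 930.4

E[S] = 5·E[M] + (-2)·E[W] = 5·62 + (-2)·(-8) = 326.
Var(S) = a²·Var(M) + b²·Var(W) + 2ab·Cov[M, W] with a = 5, b = -2.
= 5²·40.4 + (-2)²·35.1 + 2·5·(-2)·11
= 1010 + 140.4 + (-220) = 930.4.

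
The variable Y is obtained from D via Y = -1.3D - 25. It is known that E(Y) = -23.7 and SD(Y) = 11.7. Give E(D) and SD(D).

From Y = -1.3D - 25: E(Y) = a·E(D) + b, so E(D) = (E(Y) − b)/a = (-23.7 − (-25))/(-1.3) = -1.
SD(Y) = |a|·SD(D), so SD(D) = 11.7/|-1.3| = 9.

E(D) = -1, SD(D) = 9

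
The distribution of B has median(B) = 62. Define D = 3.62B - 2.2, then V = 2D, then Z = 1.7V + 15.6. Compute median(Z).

median(D) = 3.62·62 + (-2.2) = 222.24.
median(V) = 2·222.24 = 444.48.
median(Z) = 1.7·444.48 + 15.6 = 771.216.

median(Z) = 771.216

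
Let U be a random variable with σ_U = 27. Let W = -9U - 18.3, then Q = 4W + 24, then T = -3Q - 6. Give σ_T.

σ_W = |-9|·27 = 243.
σ_Q = |4|·243 = 972.
σ_T = |-3|·972 = 2916.

σ_T = 2916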